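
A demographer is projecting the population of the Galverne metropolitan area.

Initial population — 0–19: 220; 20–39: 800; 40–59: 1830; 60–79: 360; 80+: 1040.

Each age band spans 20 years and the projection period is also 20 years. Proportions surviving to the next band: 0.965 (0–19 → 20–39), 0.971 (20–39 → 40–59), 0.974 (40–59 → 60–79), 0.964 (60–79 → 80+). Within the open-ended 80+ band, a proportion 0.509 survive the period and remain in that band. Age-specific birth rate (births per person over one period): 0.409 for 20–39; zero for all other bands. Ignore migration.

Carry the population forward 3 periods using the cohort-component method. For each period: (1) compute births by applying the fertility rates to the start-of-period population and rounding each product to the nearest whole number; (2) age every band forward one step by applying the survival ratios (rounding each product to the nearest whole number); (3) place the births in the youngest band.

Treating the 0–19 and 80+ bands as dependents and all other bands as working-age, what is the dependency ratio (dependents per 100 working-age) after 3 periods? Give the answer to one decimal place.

Let group 1 be 0–19 through group 5 = 80+.
— Period 1 —
Births: 800 × 0.409 = 327
Group 2: 220 × 0.965 = 212
Group 3: 800 × 0.971 = 777
Group 4: 1830 × 0.974 = 1782
Group 5: 360 × 0.964 + 1040 × 0.509 = 347 + 529 = 876
Population now: 0–19=327, 20–39=212, 40–59=777, 60–79=1782, 80+=876
— Period 2 —
Births: 212 × 0.409 = 87
Group 2: 327 × 0.965 = 316
Group 3: 212 × 0.971 = 206
Group 4: 777 × 0.974 = 757
Group 5: 1782 × 0.964 + 876 × 0.509 = 1718 + 446 = 2164
Population now: 0–19=87, 20–39=316, 40–59=206, 60–79=757, 80+=2164
— Period 3 —
Births: 316 × 0.409 = 129
Group 2: 87 × 0.965 = 84
Group 3: 316 × 0.971 = 307
Group 4: 206 × 0.974 = 201
Group 5: 757 × 0.964 + 2164 × 0.509 = 730 + 1101 = 1831
Population now: 0–19=129, 20–39=84, 40–59=307, 60–79=201, 80+=1831
Dependents (band 0–19 + band 80+) = 129 + 1831 = 1960; working-age = 592; ratio = 1960/592 × 100 = 331.1

331.1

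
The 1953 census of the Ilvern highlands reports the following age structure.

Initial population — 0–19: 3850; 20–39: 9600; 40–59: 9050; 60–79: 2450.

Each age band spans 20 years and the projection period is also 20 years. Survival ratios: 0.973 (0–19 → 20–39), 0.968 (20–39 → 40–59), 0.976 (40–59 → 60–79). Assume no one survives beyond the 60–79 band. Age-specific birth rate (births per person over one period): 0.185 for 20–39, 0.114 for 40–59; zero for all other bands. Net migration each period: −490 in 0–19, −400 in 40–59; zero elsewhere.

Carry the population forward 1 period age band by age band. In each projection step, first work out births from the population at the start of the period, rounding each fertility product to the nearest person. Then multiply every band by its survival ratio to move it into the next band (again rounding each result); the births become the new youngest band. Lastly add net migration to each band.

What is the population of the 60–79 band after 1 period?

8833

Call the groups 1 to 4, youngest first.
After projecting period 1:
Births: 9600 × 0.185 = 1776, 9050 × 0.114 = 1032 → 2808
Group 2: 3850 × 0.973 = 3746
Group 3: 9600 × 0.968 = 9293
Group 4: 9050 × 0.976 = 8833
Net migration: Group 1 − 490 → 2318; Group 3 − 400 → 8893
Population now: 0–19=2318, 20–39=3746, 40–59=8893, 60–79=8833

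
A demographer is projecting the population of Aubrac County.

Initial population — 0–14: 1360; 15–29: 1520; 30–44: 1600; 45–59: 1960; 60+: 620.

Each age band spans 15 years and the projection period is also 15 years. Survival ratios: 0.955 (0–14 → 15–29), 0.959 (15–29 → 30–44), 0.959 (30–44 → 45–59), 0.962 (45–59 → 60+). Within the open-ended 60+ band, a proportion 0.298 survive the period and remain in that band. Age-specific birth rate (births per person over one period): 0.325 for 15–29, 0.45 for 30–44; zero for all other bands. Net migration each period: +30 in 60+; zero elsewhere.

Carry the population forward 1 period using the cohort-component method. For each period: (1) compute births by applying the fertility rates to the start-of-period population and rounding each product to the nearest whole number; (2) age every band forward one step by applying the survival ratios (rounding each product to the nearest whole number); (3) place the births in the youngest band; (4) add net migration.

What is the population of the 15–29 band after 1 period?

1299

Numbering the groups 1..5 from youngest to oldest:
Period 1.
Births: 1520 × 0.325 = 494 ; 1600 × 0.45 = 720 → 1214
Group 2: 1360 × 0.955 = 1299
Group 3: 1520 × 0.959 = 1458
Group 4: 1600 × 0.959 = 1534
Group 5: 1960 × 0.962 + 620 × 0.298 = 1886 + 185 = 2071
Net migration: Group 5 + 30 → 2101
End of period: [1214, 1299, 1458, 1534, 2101]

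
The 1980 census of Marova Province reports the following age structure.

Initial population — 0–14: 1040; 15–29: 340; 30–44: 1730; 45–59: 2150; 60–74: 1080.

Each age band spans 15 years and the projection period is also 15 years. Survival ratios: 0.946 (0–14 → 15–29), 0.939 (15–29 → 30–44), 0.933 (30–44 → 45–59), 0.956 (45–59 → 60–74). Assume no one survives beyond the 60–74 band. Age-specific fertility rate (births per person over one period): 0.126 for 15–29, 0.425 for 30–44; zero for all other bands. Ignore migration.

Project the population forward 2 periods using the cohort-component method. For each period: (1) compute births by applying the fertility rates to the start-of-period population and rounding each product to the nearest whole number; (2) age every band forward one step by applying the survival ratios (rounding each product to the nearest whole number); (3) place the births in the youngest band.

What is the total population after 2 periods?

— Period 1 —
Births: 340 × 0.126 = 43 ; 1730 × 0.425 = 735 → 778
15–29: 1040 × 0.946 = 984
30–44: 340 × 0.939 = 319
45–59: 1730 × 0.933 = 1614
60–74: 2150 × 0.956 = 2055
Population now: 0–14=778, 15–29=984, 30–44=319, 45–59=1614, 60–74=2055
— Period 2 —
Births: 984 × 0.126 = 124 ; 319 × 0.425 = 136 → 260
15–29: 778 × 0.946 = 736
30–44: 984 × 0.939 = 924
45–59: 319 × 0.933 = 298
60–74: 1614 × 0.956 = 1543
Population now: 0–14=260, 15–29=736, 30–44=924, 45–59=298, 60–74=1543
Total after period 2: 260 + 736 + 924 + 298 + 1543 = 3761

3761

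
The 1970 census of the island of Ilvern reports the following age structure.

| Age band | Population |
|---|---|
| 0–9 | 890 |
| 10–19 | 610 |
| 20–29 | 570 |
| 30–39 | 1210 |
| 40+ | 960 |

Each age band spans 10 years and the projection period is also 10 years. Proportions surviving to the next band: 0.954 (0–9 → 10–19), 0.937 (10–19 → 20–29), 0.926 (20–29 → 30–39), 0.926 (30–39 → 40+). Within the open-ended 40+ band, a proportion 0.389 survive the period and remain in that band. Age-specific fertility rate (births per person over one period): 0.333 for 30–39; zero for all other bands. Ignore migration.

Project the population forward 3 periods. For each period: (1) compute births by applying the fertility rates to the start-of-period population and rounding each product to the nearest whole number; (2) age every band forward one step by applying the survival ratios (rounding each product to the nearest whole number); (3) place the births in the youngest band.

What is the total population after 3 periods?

2348

Period 1.
Births: 1210 × 0.333 = 403
10–19: 890 × 0.954 = 849
20–29: 610 × 0.937 = 572
30–39: 570 × 0.926 = 528
40+: 1210 × 0.926 + 960 × 0.389 = 1120 + 373 = 1493
→ [403, 849, 572, 528, 1493]
Period 2.
Births: 528 × 0.333 = 176
10–19: 403 × 0.954 = 384
20–29: 849 × 0.937 = 796
30–39: 572 × 0.926 = 530
40+: 528 × 0.926 + 1493 × 0.389 = 489 + 581 = 1070
→ [176, 384, 796, 530, 1070]
Period 3.
Births: 530 × 0.333 = 176
10–19: 176 × 0.954 = 168
20–29: 384 × 0.937 = 360
30–39: 796 × 0.926 = 737
40+: 530 × 0.926 + 1070 × 0.389 = 491 + 416 = 907
→ [176, 168, 360, 737, 907]
Total after period 3: 176 + 168 + 360 + 737 + 907 = 2348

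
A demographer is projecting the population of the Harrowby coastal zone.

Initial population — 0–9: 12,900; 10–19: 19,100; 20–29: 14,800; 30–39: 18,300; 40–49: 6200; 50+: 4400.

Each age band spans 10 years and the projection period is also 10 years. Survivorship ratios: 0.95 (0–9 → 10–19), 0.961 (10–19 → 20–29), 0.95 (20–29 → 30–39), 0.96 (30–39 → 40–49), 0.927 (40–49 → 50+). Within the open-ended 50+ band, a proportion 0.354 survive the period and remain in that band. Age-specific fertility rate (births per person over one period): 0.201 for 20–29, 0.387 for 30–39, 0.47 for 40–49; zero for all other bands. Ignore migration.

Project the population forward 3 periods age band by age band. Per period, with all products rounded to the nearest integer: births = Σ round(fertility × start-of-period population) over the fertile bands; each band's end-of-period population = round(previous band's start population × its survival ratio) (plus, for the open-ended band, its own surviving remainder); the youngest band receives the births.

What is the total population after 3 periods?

90940

Let band 1 be 0–9 through band 6 = 50+.
Period 1.
Births: 14800 * 0.201 = 2975  |  18300 * 0.387 = 7082  |  6200 * 0.47 = 2914 → 12971
Band 2: 12900 * 0.95 = 12255
Band 3: 19100 * 0.961 = 18355
Band 4: 14800 * 0.95 = 14060
Band 5: 18300 * 0.96 = 17568
Band 6: 6200 * 0.927 + 4400 * 0.354 = 5747 + 1558 = 7305
→ [12971, 12255, 18355, 14060, 17568, 7305]
Period 2.
Births: 18355 * 0.201 = 3689  |  14060 * 0.387 = 5441  |  17568 * 0.47 = 8257 → 17387
Band 2: 12971 * 0.95 = 12322
Band 3: 12255 * 0.961 = 11777
Band 4: 18355 * 0.95 = 17437
Band 5: 14060 * 0.96 = 13498
Band 6: 17568 * 0.927 + 7305 * 0.354 = 16286 + 2586 = 18872
→ [17387, 12322, 11777, 17437, 13498, 18872]
Period 3.
Births: 11777 * 0.201 = 2367  |  17437 * 0.387 = 6748  |  13498 * 0.47 = 6344 → 15459
Band 2: 17387 * 0.95 = 16518
Band 3: 12322 * 0.961 = 11841
Band 4: 11777 * 0.95 = 11188
Band 5: 17437 * 0.96 = 16740
Band 6: 13498 * 0.927 + 18872 * 0.354 = 12513 + 6681 = 19194
→ [15459, 16518, 11841, 11188, 16740, 19194]
Total after period 3: 15459 + 16518 + 11841 + 11188 + 16740 + 19194 = 90940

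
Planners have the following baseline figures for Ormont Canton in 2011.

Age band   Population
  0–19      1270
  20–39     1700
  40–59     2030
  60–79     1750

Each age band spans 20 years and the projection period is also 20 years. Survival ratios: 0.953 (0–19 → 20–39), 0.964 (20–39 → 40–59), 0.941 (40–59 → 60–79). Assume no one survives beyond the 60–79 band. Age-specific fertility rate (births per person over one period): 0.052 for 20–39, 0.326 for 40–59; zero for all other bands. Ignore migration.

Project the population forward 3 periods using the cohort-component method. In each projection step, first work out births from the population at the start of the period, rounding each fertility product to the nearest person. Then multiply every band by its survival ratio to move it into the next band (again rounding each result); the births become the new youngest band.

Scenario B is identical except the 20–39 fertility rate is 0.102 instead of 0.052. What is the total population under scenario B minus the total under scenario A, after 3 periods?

179

Numbering the groups 1..4 from youngest to oldest:
After projecting period 1:
Births: 1700 × 0.052 = 88, 2030 × 0.326 = 662 → 750
Group 2: 1270 × 0.953 = 1210
Group 3: 1700 × 0.964 = 1639
Group 4: 2030 × 0.941 = 1910
Population now: 0–19=750, 20–39=1210, 40–59=1639, 60–79=1910
After projecting period 2:
Births: 1210 × 0.052 = 63, 1639 × 0.326 = 534 → 597
Group 2: 750 × 0.953 = 715
Group 3: 1210 × 0.964 = 1166
Group 4: 1639 × 0.941 = 1542
Population now: 0–19=597, 20–39=715, 40–59=1166, 60–79=1542
After projecting period 3:
Births: 715 × 0.052 = 37, 1166 × 0.326 = 380 → 417
Group 2: 597 × 0.953 = 569
Group 3: 715 × 0.964 = 689
Group 4: 1166 × 0.941 = 1097
Population now: 0–19=417, 20–39=569, 40–59=689, 60–79=1097
Scenario A total after 3 periods: 2772
Scenario B projection —
After projecting period 1:
Births: 1700 × 0.102 = 173, 2030 × 0.326 = 662 → 835
Group 2: 1270 × 0.953 = 1210
Group 3: 1700 × 0.964 = 1639
Group 4: 2030 × 0.941 = 1910
Population now: 0–19=835, 20–39=1210, 40–59=1639, 60–79=1910
After projecting period 2:
Births: 1210 × 0.102 = 123, 1639 × 0.326 = 534 → 657
Group 2: 835 × 0.953 = 796
Group 3: 1210 × 0.964 = 1166
Group 4: 1639 × 0.941 = 1542
Population now: 0–19=657, 20–39=796, 40–59=1166, 60–79=1542
After projecting period 3:
Births: 796 × 0.102 = 81, 1166 × 0.326 = 380 → 461
Group 2: 657 × 0.953 = 626
Group 3: 796 × 0.964 = 767
Group 4: 1166 × 0.941 = 1097
Population now: 0–19=461, 20–39=626, 40–59=767, 60–79=1097
Scenario B total after 3 periods: 2951
Difference B − A = 2951 − 2772 = 179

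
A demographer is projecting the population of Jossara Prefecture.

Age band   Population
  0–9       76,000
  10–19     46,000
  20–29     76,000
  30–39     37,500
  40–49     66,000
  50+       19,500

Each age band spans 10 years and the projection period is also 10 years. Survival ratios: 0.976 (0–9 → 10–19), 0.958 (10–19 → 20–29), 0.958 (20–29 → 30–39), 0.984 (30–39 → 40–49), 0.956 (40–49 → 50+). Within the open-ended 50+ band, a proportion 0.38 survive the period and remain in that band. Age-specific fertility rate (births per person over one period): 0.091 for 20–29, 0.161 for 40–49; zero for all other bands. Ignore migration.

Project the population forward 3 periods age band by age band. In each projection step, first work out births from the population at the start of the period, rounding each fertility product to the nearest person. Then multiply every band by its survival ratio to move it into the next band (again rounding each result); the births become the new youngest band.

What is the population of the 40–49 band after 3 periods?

Numbering the groups 1..6 from youngest to oldest:
Period 1:
Births: 76000 × 0.091 = 6916, 66000 × 0.161 = 10626 → 17542
Group 2: 76000 × 0.976 = 74176
Group 3: 46000 × 0.958 = 44068
Group 4: 76000 × 0.958 = 72808
Group 5: 37500 × 0.984 = 36900
Group 6: 66000 × 0.956 + 19500 × 0.38 = 63096 + 7410 = 70506
Population now: 0–9=17542, 10–19=74176, 20–29=44068, 30–39=72808, 40–49=36900, 50+=70506
Period 2:
Births: 44068 × 0.091 = 4010, 36900 × 0.161 = 5941 → 9951
Group 2: 17542 × 0.976 = 17121
Group 3: 74176 × 0.958 = 71061
Group 4: 44068 × 0.958 = 42217
Group 5: 72808 × 0.984 = 71643
Group 6: 36900 × 0.956 + 70506 × 0.38 = 35276 + 26792 = 62068
Population now: 0–9=9951, 10–19=17121, 20–29=71061, 30–39=42217, 40–49=71643, 50+=62068
Period 3:
Births: 71061 × 0.091 = 6467, 71643 × 0.161 = 11535 → 18002
Group 2: 9951 × 0.976 = 9712
Group 3: 17121 × 0.958 = 16402
Group 4: 71061 × 0.958 = 68076
Group 5: 42217 × 0.984 = 41542
Group 6: 71643 × 0.956 + 62068 × 0.38 = 68491 + 23586 = 92077
Population now: 0–9=18002, 10–19=9712, 20–29=16402, 30–39=68076, 40–49=41542, 50+=92077

41542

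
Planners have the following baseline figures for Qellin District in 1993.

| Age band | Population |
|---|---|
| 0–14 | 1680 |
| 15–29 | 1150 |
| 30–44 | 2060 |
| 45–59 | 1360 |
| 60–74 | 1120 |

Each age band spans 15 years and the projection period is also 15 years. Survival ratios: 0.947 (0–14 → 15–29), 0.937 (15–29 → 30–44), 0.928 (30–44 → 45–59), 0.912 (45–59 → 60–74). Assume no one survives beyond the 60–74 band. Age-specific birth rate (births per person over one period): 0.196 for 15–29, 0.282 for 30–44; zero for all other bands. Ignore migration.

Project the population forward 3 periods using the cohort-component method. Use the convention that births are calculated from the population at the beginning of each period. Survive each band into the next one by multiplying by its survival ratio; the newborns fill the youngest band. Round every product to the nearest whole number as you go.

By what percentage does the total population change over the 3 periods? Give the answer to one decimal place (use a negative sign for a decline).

Numbering the bands 1..5 from youngest to oldest:
[period 1]
Births: 1150 × 0.196 = 225  |  2060 × 0.282 = 581 → total 806
Band 2: 1680 × 0.947 = 1591
Band 3: 1150 × 0.937 = 1078
Band 4: 2060 × 0.928 = 1912
Band 5: 1360 × 0.912 = 1240
→ [806, 1591, 1078, 1912, 1240]
[period 2]
Births: 1591 × 0.196 = 312  |  1078 × 0.282 = 304 → total 616
Band 2: 806 × 0.947 = 763
Band 3: 1591 × 0.937 = 1491
Band 4: 1078 × 0.928 = 1000
Band 5: 1912 × 0.912 = 1744
→ [616, 763, 1491, 1000, 1744]
[period 3]
Births: 763 × 0.196 = 150  |  1491 × 0.282 = 420 → total 570
Band 2: 616 × 0.947 = 583
Band 3: 763 × 0.937 = 715
Band 4: 1491 × 0.928 = 1384
Band 5: 1000 × 0.912 = 912
→ [570, 583, 715, 1384, 912]
Total: 7370 → 4164; change = -3206; percentage change = -43.5%

-43.5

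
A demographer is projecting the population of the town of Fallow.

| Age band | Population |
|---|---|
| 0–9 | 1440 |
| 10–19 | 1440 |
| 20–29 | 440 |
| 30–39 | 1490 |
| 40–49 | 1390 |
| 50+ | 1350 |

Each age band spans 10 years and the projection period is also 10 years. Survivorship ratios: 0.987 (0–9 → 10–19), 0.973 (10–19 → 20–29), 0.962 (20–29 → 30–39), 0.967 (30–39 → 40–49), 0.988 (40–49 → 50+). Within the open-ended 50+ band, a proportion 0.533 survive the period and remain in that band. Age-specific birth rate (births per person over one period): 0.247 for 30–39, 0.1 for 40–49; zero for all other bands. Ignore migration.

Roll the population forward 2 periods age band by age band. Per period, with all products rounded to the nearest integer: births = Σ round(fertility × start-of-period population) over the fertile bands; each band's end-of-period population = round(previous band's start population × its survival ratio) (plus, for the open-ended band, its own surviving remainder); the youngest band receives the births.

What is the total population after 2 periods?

After projecting period 1:
Births: 1490 × 0.247 = 368  |  1390 × 0.1 = 139 → total 507
10–19: 1440 × 0.987 = 1421
20–29: 1440 × 0.973 = 1401
30–39: 440 × 0.962 = 423
40–49: 1490 × 0.967 = 1441
50+: 1390 × 0.988 + 1350 × 0.533 = 1373 + 720 = 2093
Population now: 0–9=507, 10–19=1421, 20–29=1401, 30–39=423, 40–49=1441, 50+=2093
After projecting period 2:
Births: 423 × 0.247 = 104  |  1441 × 0.1 = 144 → total 248
10–19: 507 × 0.987 = 500
20–29: 1421 × 0.973 = 1383
30–39: 1401 × 0.962 = 1348
40–49: 423 × 0.967 = 409
50+: 1441 × 0.988 + 2093 × 0.533 = 1424 + 1116 = 2540
Population now: 0–9=248, 10–19=500, 20–29=1383, 30–39=1348, 40–49=409, 50+=2540
Total after period 2: 248 + 500 + 1383 + 1348 + 409 + 2540 = 6428

6428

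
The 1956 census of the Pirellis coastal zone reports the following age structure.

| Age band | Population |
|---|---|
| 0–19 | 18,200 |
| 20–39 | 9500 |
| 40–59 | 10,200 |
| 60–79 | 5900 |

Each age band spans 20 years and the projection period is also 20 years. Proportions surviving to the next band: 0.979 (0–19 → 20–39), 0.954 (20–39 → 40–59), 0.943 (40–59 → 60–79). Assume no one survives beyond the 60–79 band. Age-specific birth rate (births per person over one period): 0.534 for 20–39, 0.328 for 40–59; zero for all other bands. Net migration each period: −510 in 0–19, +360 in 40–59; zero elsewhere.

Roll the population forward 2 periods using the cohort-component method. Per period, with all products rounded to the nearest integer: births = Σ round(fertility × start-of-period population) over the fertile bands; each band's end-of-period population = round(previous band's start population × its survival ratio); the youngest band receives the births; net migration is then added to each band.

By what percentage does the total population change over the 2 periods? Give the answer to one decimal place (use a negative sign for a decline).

5.2

Period 1:
Births: 9500 × 0.534 = 5073  |  10200 × 0.328 = 3346 — total 8419
20–39: 18200 × 0.979 = 17818
40–59: 9500 × 0.954 = 9063
60–79: 10200 × 0.943 = 9619
Net migration: 0–19 − 510 → 7909; 40–59 + 360 → 9423
→ [7909, 17818, 9423, 9619]
Period 2:
Births: 17818 × 0.534 = 9515  |  9423 × 0.328 = 3091 — total 12606
20–39: 7909 × 0.979 = 7743
40–59: 17818 × 0.954 = 16998
60–79: 9423 × 0.943 = 8886
Net migration: 0–19 − 510 → 12096; 40–59 + 360 → 17358
→ [12096, 7743, 17358, 8886]
Total: 43800 → 46083; change = 2283; percentage change = 5.2%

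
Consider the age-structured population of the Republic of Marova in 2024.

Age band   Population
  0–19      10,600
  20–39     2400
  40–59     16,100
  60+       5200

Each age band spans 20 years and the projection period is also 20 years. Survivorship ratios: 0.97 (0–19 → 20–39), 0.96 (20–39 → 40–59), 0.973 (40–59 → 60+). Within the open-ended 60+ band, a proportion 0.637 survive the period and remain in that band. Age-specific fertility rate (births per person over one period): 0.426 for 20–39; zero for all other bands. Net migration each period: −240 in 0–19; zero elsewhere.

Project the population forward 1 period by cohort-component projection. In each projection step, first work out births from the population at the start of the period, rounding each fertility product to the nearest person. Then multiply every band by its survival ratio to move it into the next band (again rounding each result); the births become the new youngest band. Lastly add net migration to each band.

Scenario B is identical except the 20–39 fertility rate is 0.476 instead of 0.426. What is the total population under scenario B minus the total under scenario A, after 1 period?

Numbering the bands 1..4 from youngest to oldest:
After projecting period 1:
Births: 2400 × 0.426 = 1022
Band 2: 10600 × 0.97 = 10282
Band 3: 2400 × 0.96 = 2304
Band 4: 16100 × 0.973 + 5200 × 0.637 = 15665 + 3312 = 18977
Net migration: Band 1 − 240 → 782
→ [782, 10282, 2304, 18977]
Scenario A total after 1 period: 32345
Scenario B projection —
After projecting period 1:
Births: 2400 × 0.476 = 1142
Band 2: 10600 × 0.97 = 10282
Band 3: 2400 × 0.96 = 2304
Band 4: 16100 × 0.973 + 5200 × 0.637 = 15665 + 3312 = 18977
Net migration: Band 1 − 240 → 902
→ [902, 10282, 2304, 18977]
Scenario B total after 1 period: 32465
Difference B − A = 32465 − 32345 = 120

120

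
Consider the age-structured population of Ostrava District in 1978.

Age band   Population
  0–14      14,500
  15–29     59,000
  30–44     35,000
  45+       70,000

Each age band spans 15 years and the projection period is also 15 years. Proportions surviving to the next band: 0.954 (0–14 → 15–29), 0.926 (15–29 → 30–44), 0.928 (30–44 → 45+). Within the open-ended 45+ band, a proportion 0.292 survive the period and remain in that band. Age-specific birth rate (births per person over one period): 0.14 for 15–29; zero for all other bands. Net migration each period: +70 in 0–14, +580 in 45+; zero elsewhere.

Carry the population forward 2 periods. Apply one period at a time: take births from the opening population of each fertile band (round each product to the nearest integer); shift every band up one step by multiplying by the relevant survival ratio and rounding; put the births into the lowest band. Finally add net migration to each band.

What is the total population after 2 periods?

89665

Call the bands 1 to 4, youngest first.
After projecting period 1:
Births: 59000 × 0.14 = 8260
Band 2: 14500 × 0.954 = 13833
Band 3: 59000 × 0.926 = 54634
Band 4: 35000 × 0.928 + 70000 × 0.292 = 32480 + 20440 = 52920
Net migration: Band 1 + 70 → 8330; Band 4 + 580 → 53500
Population now: 0–14=8330, 15–29=13833, 30–44=54634, 45+=53500
After projecting period 2:
Births: 13833 × 0.14 = 1937
Band 2: 8330 × 0.954 = 7947
Band 3: 13833 × 0.926 = 12809
Band 4: 54634 × 0.928 + 53500 × 0.292 = 50700 + 15622 = 66322
Net migration: Band 1 + 70 → 2007; Band 4 + 580 → 66902
Population now: 0–14=2007, 15–29=7947, 30–44=12809, 45+=66902
Total after period 2: 2007 + 7947 + 12809 + 66902 = 89665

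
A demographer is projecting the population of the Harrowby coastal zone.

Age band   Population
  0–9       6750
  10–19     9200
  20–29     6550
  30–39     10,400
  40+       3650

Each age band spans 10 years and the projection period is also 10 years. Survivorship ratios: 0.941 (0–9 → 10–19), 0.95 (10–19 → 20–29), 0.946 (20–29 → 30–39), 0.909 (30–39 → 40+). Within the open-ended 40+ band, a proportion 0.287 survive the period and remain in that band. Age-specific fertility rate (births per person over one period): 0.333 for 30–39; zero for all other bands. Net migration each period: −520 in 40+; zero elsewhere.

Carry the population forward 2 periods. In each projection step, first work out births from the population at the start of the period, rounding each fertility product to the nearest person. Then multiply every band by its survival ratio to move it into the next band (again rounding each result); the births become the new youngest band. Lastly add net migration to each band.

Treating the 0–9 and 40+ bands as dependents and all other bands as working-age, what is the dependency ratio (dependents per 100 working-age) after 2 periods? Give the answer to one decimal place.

57.2

[period 1]
Births: 10400 × 0.333 = 3463
10–19: 6750 × 0.941 = 6352
20–29: 9200 × 0.95 = 8740
30–39: 6550 × 0.946 = 6196
40+: 10400 × 0.909 + 3650 × 0.287 = 9454 + 1048 = 10502
Net migration: 40+ − 520 → 9982
→ [3463, 6352, 8740, 6196, 9982]
[period 2]
Births: 6196 × 0.333 = 2063
10–19: 3463 × 0.941 = 3259
20–29: 6352 × 0.95 = 6034
30–39: 8740 × 0.946 = 8268
40+: 6196 × 0.909 + 9982 × 0.287 = 5632 + 2865 = 8497
Net migration: 40+ − 520 → 7977
→ [2063, 3259, 6034, 8268, 7977]
Dependents (band 0–9 + band 40+) = 2063 + 7977 = 10040; working-age = 17561; ratio = 10040/17561 × 100 = 57.2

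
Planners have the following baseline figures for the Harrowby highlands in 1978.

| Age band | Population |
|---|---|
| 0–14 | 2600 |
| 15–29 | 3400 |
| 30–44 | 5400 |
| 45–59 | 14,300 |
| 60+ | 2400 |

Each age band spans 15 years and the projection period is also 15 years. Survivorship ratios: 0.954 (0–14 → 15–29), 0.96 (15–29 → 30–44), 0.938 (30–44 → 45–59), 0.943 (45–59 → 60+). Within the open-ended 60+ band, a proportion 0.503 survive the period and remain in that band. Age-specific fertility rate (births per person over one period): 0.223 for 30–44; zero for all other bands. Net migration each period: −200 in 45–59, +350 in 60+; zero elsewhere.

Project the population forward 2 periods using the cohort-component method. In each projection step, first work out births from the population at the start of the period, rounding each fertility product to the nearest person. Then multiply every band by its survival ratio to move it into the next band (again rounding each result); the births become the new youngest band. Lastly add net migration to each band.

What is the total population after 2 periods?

Period 1.
Births: 5400 * 0.223 = 1204
15–29: 2600 * 0.954 = 2480
30–44: 3400 * 0.96 = 3264
45–59: 5400 * 0.938 = 5065
60+: 14300 * 0.943 + 2400 * 0.503 = 13485 + 1207 = 14692
Net migration: 45–59 − 200 → 4865; 60+ + 350 → 15042
Giving 1204 / 2480 / 3264 / 4865 / 15042.
Period 2.
Births: 3264 * 0.223 = 728
15–29: 1204 * 0.954 = 1149
30–44: 2480 * 0.96 = 2381
45–59: 3264 * 0.938 = 3062
60+: 4865 * 0.943 + 15042 * 0.503 = 4588 + 7566 = 12154
Net migration: 45–59 − 200 → 2862; 60+ + 350 → 12504
Giving 728 / 1149 / 2381 / 2862 / 12504.
Total after period 2: 728 + 1149 + 2381 + 2862 + 12504 = 19624

19624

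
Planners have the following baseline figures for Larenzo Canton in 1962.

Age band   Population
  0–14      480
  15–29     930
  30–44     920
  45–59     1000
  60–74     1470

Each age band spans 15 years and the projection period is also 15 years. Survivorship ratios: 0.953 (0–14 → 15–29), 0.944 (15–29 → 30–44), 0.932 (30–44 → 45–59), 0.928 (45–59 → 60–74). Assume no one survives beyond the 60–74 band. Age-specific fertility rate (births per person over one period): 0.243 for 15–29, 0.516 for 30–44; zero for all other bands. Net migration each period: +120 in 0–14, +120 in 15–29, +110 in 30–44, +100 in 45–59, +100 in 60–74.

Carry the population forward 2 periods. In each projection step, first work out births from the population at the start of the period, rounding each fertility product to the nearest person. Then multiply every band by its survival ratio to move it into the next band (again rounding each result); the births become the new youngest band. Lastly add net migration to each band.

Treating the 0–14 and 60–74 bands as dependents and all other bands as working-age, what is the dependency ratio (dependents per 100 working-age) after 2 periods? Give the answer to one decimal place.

After projecting period 1:
Births: 930 × 0.243 = 226, 920 × 0.516 = 475 ⇒ total 701
15–29: 480 × 0.953 = 457
30–44: 930 × 0.944 = 878
45–59: 920 × 0.932 = 857
60–74: 1000 × 0.928 = 928
Net migration: 0–14 + 120 → 821; 15–29 + 120 → 577; 30–44 + 110 → 988; 45–59 + 100 → 957; 60–74 + 100 → 1028
End of period: [821, 577, 988, 957, 1028]
After projecting period 2:
Births: 577 × 0.243 = 140, 988 × 0.516 = 510 ⇒ total 650
15–29: 821 × 0.953 = 782
30–44: 577 × 0.944 = 545
45–59: 988 × 0.932 = 921
60–74: 957 × 0.928 = 888
Net migration: 0–14 + 120 → 770; 15–29 + 120 → 902; 30–44 + 110 → 655; 45–59 + 100 → 1021; 60–74 + 100 → 988
End of period: [770, 902, 655, 1021, 988]
Dependents (band 0–14 + band 60–74) = 770 + 988 = 1758; working-age = 2578; ratio = 1758/2578 × 100 = 68.2

68.2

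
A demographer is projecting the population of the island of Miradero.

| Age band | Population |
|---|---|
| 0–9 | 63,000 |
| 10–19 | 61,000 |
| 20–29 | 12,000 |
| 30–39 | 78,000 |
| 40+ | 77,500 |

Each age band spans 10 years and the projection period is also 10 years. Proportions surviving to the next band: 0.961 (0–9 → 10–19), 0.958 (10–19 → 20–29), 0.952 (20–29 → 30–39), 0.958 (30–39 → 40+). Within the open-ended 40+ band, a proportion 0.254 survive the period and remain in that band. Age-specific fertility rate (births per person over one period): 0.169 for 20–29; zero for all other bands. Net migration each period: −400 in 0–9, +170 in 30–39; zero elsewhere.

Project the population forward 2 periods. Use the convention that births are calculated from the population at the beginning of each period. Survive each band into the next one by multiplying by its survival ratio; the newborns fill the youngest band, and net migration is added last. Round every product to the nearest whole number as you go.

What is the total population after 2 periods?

159931

(Bands numbered youngest = 1 to oldest = 5.)
Period 1.
Births: 12000 * 0.169 = 2028
Band 2: 63000 * 0.961 = 60543
Band 3: 61000 * 0.958 = 58438
Band 4: 12000 * 0.952 = 11424
Band 5: 78000 * 0.958 + 77500 * 0.254 = 74724 + 19685 = 94409
Net migration: Band 1 − 400 → 1628; Band 4 + 170 → 11594
Population now: 0–9=1628, 10–19=60543, 20–29=58438, 30–39=11594, 40+=94409
Period 2.
Births: 58438 * 0.169 = 9876
Band 2: 1628 * 0.961 = 1565
Band 3: 60543 * 0.958 = 58000
Band 4: 58438 * 0.952 = 55633
Band 5: 11594 * 0.958 + 94409 * 0.254 = 11107 + 23980 = 35087
Net migration: Band 1 − 400 → 9476; Band 4 + 170 → 55803
Population now: 0–9=9476, 10–19=1565, 20–29=58000, 30–39=55803, 40+=35087
Total after period 2: 9476 + 1565 + 58000 + 55803 + 35087 = 159931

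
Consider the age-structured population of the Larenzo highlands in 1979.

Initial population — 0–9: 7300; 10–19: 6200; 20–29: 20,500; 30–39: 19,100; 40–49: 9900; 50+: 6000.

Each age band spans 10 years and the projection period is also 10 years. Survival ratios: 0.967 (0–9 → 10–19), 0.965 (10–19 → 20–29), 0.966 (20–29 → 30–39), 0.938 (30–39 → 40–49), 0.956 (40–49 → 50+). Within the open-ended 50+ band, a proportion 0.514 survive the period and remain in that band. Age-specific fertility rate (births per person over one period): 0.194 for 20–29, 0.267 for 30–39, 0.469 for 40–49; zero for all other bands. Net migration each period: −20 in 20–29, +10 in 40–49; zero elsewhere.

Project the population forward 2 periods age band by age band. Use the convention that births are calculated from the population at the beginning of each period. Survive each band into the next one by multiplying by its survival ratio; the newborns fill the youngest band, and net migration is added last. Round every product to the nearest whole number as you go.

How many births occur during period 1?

13720

Period 1.
Births: 20500 * 0.194 = 3977, 19100 * 0.267 = 5100, 9900 * 0.469 = 4643 — total 13720
10–19: 7300 * 0.967 = 7059
20–29: 6200 * 0.965 = 5983
30–39: 20500 * 0.966 = 19803
40–49: 19100 * 0.938 = 17916
50+: 9900 * 0.956 + 6000 * 0.514 = 9464 + 3084 = 12548
Net migration: 20–29 − 20 → 5963; 40–49 + 10 → 17926
→ [13720, 7059, 5963, 19803, 17926, 12548]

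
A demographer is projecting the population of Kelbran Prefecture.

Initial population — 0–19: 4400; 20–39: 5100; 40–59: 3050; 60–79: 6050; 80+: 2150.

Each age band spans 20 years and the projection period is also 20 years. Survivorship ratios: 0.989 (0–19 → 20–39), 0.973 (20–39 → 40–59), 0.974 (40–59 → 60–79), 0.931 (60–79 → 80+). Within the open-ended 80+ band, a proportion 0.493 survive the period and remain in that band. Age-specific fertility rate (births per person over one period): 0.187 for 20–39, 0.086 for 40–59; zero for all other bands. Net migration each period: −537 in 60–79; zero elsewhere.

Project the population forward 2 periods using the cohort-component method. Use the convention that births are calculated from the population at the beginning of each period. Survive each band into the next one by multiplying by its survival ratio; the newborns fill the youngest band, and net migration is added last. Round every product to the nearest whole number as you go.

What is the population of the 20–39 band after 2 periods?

(Bands numbered youngest = 1 to oldest = 5.)
After projecting period 1:
Births: 5100 × 0.187 = 954 ; 3050 × 0.086 = 262 ⇒ total 1216
Band 2: 4400 × 0.989 = 4352
Band 3: 5100 × 0.973 = 4962
Band 4: 3050 × 0.974 = 2971
Band 5: 6050 × 0.931 + 2150 × 0.493 = 5633 + 1060 = 6693
Net migration: Band 4 − 537 → 2434
End of period: [1216, 4352, 4962, 2434, 6693]
After projecting period 2:
Births: 4352 × 0.187 = 814 ; 4962 × 0.086 = 427 ⇒ total 1241
Band 2: 1216 × 0.989 = 1203
Band 3: 4352 × 0.973 = 4234
Band 4: 4962 × 0.974 = 4833
Band 5: 2434 × 0.931 + 6693 × 0.493 = 2266 + 3300 = 5566
Net migration: Band 4 − 537 → 4296
End of period: [1241, 1203, 4234, 4296, 5566]

1203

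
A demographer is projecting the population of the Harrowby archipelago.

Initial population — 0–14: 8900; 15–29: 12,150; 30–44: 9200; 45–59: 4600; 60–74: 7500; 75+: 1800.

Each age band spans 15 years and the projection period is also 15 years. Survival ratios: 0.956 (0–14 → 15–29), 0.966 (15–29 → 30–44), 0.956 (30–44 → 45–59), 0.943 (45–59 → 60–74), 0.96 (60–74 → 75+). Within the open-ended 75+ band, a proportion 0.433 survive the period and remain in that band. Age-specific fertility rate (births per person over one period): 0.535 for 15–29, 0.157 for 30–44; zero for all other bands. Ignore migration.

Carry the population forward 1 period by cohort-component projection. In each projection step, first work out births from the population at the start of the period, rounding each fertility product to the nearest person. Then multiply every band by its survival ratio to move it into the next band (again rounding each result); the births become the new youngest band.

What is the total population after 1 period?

Numbering the bands 1..6 from youngest to oldest:
Period 1.
Births: 12150 × 0.535 = 6500 ; 9200 × 0.157 = 1444 ⇒ total 7944
Band 2: 8900 × 0.956 = 8508
Band 3: 12150 × 0.966 = 11737
Band 4: 9200 × 0.956 = 8795
Band 5: 4600 × 0.943 = 4338
Band 6: 7500 × 0.96 + 1800 × 0.433 = 7200 + 779 = 7979
Population now: 0–14=7944, 15–29=8508, 30–44=11737, 45–59=8795, 60–74=4338, 75+=7979
Total after period 1: 7944 + 8508 + 11737 + 8795 + 4338 + 7979 = 49301

49301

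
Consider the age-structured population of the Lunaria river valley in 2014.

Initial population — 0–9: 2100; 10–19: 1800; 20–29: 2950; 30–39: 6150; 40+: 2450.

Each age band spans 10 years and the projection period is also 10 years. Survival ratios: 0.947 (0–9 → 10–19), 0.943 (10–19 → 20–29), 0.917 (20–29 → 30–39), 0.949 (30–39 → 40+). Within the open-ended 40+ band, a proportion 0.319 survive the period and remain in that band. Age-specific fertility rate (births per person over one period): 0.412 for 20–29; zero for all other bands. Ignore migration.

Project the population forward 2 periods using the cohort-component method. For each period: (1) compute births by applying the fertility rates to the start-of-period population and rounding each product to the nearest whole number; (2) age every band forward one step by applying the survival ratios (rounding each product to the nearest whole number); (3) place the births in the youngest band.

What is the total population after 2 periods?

9960

(Groups numbered youngest = 1 to oldest = 5.)
Period 1.
Births: 2950 × 0.412 = 1215
Group 2: 2100 × 0.947 = 1989
Group 3: 1800 × 0.943 = 1697
Group 4: 2950 × 0.917 = 2705
Group 5: 6150 × 0.949 + 2450 × 0.319 = 5836 + 782 = 6618
Population now: 0–9=1215, 10–19=1989, 20–29=1697, 30–39=2705, 40+=6618
Period 2.
Births: 1697 × 0.412 = 699
Group 2: 1215 × 0.947 = 1151
Group 3: 1989 × 0.943 = 1876
Group 4: 1697 × 0.917 = 1556
Group 5: 2705 × 0.949 + 6618 × 0.319 = 2567 + 2111 = 4678
Population now: 0–9=699, 10–19=1151, 20–29=1876, 30–39=1556, 40+=4678
Total after period 2: 699 + 1151 + 1876 + 1556 + 4678 = 9960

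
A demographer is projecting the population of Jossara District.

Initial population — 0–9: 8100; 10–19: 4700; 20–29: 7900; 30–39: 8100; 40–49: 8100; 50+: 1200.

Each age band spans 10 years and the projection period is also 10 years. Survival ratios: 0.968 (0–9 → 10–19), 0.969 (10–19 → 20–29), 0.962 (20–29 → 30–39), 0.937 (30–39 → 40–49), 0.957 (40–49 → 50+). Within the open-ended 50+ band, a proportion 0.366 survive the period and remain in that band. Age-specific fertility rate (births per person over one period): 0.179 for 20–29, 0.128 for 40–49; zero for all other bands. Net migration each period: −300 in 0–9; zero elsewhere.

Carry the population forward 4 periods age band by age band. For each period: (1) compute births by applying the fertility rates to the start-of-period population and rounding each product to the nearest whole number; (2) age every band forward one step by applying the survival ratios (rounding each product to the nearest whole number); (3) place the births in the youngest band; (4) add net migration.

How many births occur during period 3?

[period 1]
Births: 7900 * 0.179 = 1414 ; 8100 * 0.128 = 1037 → total 2451
10–19: 8100 * 0.968 = 7841
20–29: 4700 * 0.969 = 4554
30–39: 7900 * 0.962 = 7600
40–49: 8100 * 0.937 = 7590
50+: 8100 * 0.957 + 1200 * 0.366 = 7752 + 439 = 8191
Net migration: 0–9 − 300 → 2151
Population now: 0–9=2151, 10–19=7841, 20–29=4554, 30–39=7600, 40–49=7590, 50+=8191
[period 2]
Births: 4554 * 0.179 = 815 ; 7590 * 0.128 = 972 → total 1787
10–19: 2151 * 0.968 = 2082
20–29: 7841 * 0.969 = 7598
30–39: 4554 * 0.962 = 4381
40–49: 7600 * 0.937 = 7121
50+: 7590 * 0.957 + 8191 * 0.366 = 7264 + 2998 = 10262
Net migration: 0–9 − 300 → 1487
Population now: 0–9=1487, 10–19=2082, 20–29=7598, 30–39=4381, 40–49=7121, 50+=10262
[period 3]
Births: 7598 * 0.179 = 1360 ; 7121 * 0.128 = 911 → total 2271
10–19: 1487 * 0.968 = 1439
20–29: 2082 * 0.969 = 2017
30–39: 7598 * 0.962 = 7309
40–49: 4381 * 0.937 = 4105
50+: 7121 * 0.957 + 10262 * 0.366 = 6815 + 3756 = 10571
Net migration: 0–9 − 300 → 1971
Population now: 0–9=1971, 10–19=1439, 20–29=2017, 30–39=7309, 40–49=4105, 50+=10571

2271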